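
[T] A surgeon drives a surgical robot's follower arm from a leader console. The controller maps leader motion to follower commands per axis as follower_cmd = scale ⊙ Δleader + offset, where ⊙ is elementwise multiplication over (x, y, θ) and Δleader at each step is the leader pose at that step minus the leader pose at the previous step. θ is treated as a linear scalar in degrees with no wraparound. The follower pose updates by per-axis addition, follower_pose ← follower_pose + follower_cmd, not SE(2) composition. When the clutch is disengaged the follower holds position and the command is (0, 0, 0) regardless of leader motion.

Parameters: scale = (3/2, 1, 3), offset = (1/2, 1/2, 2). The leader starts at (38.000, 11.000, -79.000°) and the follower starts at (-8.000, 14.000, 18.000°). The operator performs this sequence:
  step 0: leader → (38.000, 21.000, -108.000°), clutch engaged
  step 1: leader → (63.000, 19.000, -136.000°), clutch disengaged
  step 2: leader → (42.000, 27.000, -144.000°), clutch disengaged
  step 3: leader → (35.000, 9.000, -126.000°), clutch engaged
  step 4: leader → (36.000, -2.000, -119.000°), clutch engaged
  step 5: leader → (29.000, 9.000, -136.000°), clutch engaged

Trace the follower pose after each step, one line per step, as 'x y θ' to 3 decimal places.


step 0: Δleader=(0.000, 10.000, -29.000°), engaged; cmd=(0.500, 10.500, -85.000°) → follower=(-7.500, 24.500, -67.000°)
step 1: Δleader=(25.000, -2.000, -28.000°), disengaged; cmd=(0,0,0) → follower holds at (-7.500, 24.500, -67.000°)
step 2: Δleader=(-21.000, 8.000, -8.000°), disengaged; cmd=(0,0,0) → follower holds at (-7.500, 24.500, -67.000°)
step 3: Δleader=(-7.000, -18.000, 18.000°), engaged; cmd=(-10.000, -17.500, 56.000°) → follower=(-17.500, 7.000, -11.000°)
step 4: Δleader=(1.000, -11.000, 7.000°), engaged; cmd=(2.000, -10.500, 23.000°) → follower=(-15.500, -3.500, 12.000°)
step 5: Δleader=(-7.000, 11.000, -17.000°), engaged; cmd=(-10.000, 11.500, -49.000°) → follower=(-25.500, 8.000, -37.000°)

-7.500 24.500 -67.000
-7.500 24.500 -67.000
-7.500 24.500 -67.000
-17.500 7.000 -11.000
-15.500 -3.500 12.000
-25.500 8.000 -37.000


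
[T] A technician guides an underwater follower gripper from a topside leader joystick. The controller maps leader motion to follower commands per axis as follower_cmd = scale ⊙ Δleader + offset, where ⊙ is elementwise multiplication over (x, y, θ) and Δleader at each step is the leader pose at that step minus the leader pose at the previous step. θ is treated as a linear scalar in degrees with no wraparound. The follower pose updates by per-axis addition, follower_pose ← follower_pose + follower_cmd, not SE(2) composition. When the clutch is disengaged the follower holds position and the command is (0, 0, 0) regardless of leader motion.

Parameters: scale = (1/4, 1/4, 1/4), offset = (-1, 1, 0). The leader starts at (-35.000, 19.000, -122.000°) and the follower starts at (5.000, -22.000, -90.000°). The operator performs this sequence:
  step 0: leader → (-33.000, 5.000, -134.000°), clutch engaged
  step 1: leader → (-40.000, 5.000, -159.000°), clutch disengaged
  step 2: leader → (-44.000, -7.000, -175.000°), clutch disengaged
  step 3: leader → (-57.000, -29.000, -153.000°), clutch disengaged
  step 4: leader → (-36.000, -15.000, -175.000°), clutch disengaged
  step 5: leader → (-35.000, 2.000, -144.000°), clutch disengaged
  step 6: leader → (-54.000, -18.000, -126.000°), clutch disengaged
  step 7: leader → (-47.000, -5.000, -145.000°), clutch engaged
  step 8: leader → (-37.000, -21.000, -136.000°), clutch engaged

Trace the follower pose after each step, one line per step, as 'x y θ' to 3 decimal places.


step 0: Δleader=(2.000, -14.000, -12.000°), engaged; cmd=(-0.500, -2.500, -3.000°) → follower=(4.500, -24.500, -93.000°)
step 1: Δleader=(-7.000, 0.000, -25.000°), disengaged; cmd=(0,0,0) → follower holds at (4.500, -24.500, -93.000°)
step 2: Δleader=(-4.000, -12.000, -16.000°), disengaged; cmd=(0,0,0) → follower holds at (4.500, -24.500, -93.000°)
step 3: Δleader=(-13.000, -22.000, 22.000°), disengaged; cmd=(0,0,0) → follower holds at (4.500, -24.500, -93.000°)
step 4: Δleader=(21.000, 14.000, -22.000°), disengaged; cmd=(0,0,0) → follower holds at (4.500, -24.500, -93.000°)
step 5: Δleader=(1.000, 17.000, 31.000°), disengaged; cmd=(0,0,0) → follower holds at (4.500, -24.500, -93.000°)
step 6: Δleader=(-19.000, -20.000, 18.000°), disengaged; cmd=(0,0,0) → follower holds at (4.500, -24.500, -93.000°)
step 7: Δleader=(7.000, 13.000, -19.000°), engaged; cmd=(0.750, 4.250, -4.750°) → follower=(5.250, -20.250, -97.750°)
step 8: Δleader=(10.000, -16.000, 9.000°), engaged; cmd=(1.500, -3.000, 2.250°) → follower=(6.750, -23.250, -95.500°)

4.500 -24.500 -93.000
4.500 -24.500 -93.000
4.500 -24.500 -93.000
4.500 -24.500 -93.000
4.500 -24.500 -93.000
4.500 -24.500 -93.000
4.500 -24.500 -93.000
5.250 -20.250 -97.750
6.750 -23.250 -95.500


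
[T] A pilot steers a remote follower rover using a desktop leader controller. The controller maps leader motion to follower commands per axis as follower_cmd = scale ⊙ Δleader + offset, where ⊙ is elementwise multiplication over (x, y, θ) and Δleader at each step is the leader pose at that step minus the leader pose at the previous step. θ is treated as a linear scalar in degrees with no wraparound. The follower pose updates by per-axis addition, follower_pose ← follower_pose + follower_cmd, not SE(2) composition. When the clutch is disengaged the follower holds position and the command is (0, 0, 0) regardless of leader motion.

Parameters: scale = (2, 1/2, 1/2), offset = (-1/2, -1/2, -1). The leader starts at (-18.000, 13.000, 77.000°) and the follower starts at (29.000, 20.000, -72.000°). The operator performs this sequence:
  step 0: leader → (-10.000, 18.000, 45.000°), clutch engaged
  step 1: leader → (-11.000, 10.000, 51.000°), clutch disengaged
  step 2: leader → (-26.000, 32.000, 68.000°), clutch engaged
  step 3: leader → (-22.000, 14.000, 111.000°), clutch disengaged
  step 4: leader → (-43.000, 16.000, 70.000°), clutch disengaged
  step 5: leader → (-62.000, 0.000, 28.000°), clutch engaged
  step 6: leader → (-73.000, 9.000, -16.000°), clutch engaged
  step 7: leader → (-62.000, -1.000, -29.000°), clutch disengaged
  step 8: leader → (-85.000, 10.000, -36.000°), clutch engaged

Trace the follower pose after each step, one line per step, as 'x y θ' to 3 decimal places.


44.500 22.000 -89.000
44.500 22.000 -89.000
14.000 32.500 -81.500
14.000 32.500 -81.500
14.000 32.500 -81.500
-24.500 24.000 -103.500
-47.000 28.000 -126.500
-47.000 28.000 -126.500
-93.500 33.000 -131.000

step 0: Δleader=(8.000, 5.000, -32.000°), engaged; cmd=(15.500, 2.000, -17.000°) → follower=(44.500, 22.000, -89.000°)
step 1: Δleader=(-1.000, -8.000, 6.000°), disengaged; cmd=(0,0,0) → follower holds at (44.500, 22.000, -89.000°)
step 2: Δleader=(-15.000, 22.000, 17.000°), engaged; cmd=(-30.500, 10.500, 7.500°) → follower=(14.000, 32.500, -81.500°)
step 3: Δleader=(4.000, -18.000, 43.000°), disengaged; cmd=(0,0,0) → follower holds at (14.000, 32.500, -81.500°)
step 4: Δleader=(-21.000, 2.000, -41.000°), disengaged; cmd=(0,0,0) → follower holds at (14.000, 32.500, -81.500°)
step 5: Δleader=(-19.000, -16.000, -42.000°), engaged; cmd=(-38.500, -8.500, -22.000°) → follower=(-24.500, 24.000, -103.500°)
step 6: Δleader=(-11.000, 9.000, -44.000°), engaged; cmd=(-22.500, 4.000, -23.000°) → follower=(-47.000, 28.000, -126.500°)
step 7: Δleader=(11.000, -10.000, -13.000°), disengaged; cmd=(0,0,0) → follower holds at (-47.000, 28.000, -126.500°)
step 8: Δleader=(-23.000, 11.000, -7.000°), engaged; cmd=(-46.500, 5.000, -4.500°) → follower=(-93.500, 33.000, -131.000°)


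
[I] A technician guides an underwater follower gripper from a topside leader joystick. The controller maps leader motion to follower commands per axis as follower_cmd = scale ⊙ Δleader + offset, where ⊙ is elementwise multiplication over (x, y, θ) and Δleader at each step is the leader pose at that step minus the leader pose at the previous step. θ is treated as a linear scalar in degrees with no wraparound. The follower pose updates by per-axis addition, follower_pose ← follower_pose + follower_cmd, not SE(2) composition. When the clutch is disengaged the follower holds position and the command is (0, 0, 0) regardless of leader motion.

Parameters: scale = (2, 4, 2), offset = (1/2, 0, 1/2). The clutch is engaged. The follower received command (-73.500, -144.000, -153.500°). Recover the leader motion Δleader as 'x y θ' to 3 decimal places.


-37.000 -36.000 -77.000

axis x: (-73.500 − 1/2) / (2) = -37.000
axis y: (-144.000 − 0) / (4) = -36.000
axis θ: (-153.500 − 1/2) / (2) = -77.000


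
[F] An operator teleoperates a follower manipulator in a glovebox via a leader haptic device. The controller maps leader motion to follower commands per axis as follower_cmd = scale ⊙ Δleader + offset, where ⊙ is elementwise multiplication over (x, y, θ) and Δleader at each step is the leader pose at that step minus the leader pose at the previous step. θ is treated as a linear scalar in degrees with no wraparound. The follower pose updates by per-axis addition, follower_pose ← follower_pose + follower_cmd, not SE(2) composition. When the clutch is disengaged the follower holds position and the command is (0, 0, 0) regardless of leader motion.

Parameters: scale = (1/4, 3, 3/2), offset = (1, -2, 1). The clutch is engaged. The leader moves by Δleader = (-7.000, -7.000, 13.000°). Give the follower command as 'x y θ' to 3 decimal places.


axis x: 1/4·-7.000 + 1 = -0.750
axis y: 3·-7.000 + -2 = -23.000
axis θ: 3/2·13.000 + 1 = 20.500

-0.750 -23.000 20.500


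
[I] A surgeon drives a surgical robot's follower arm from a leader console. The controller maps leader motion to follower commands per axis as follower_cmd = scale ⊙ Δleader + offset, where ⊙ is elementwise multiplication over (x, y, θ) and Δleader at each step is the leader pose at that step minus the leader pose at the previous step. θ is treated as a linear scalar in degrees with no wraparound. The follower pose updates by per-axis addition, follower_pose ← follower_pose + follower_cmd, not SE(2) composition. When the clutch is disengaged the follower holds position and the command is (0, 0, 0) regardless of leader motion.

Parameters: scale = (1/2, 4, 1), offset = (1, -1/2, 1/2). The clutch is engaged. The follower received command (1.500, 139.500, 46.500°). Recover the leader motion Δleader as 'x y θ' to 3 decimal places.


1.000 35.000 46.000

axis x: (1.500 − 1) / (1/2) = 1.000
axis y: (139.500 − -1/2) / (4) = 35.000
axis θ: (46.500 − 1/2) / (1) = 46.000


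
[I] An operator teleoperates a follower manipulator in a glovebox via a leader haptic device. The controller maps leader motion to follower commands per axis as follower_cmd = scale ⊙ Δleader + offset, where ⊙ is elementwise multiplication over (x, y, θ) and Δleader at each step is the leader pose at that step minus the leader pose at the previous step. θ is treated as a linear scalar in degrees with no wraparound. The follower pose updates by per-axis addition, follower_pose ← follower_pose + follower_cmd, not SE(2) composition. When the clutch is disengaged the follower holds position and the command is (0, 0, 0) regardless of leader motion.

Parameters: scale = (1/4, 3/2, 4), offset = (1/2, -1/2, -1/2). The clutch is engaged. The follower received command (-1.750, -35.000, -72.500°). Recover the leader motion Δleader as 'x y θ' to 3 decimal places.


-9.000 -23.000 -18.000

axis x: (-1.750 − 1/2) / (1/4) = -9.000
axis y: (-35.000 − -1/2) / (3/2) = -23.000
axis θ: (-72.500 − -1/2) / (4) = -18.000


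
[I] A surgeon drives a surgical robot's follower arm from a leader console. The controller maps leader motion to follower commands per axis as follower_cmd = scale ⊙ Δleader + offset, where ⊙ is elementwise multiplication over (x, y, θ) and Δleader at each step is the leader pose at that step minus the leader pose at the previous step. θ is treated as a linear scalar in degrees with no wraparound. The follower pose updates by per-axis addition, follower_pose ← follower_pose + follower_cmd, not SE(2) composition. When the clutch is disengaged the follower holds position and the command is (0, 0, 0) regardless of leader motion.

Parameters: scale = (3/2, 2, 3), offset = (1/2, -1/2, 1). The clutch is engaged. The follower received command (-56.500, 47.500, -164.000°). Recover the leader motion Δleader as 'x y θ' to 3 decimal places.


-38.000 24.000 -55.000

axis x: (-56.500 − 1/2) / (3/2) = -38.000
axis y: (47.500 − -1/2) / (2) = 24.000
axis θ: (-164.000 − 1) / (3) = -55.000


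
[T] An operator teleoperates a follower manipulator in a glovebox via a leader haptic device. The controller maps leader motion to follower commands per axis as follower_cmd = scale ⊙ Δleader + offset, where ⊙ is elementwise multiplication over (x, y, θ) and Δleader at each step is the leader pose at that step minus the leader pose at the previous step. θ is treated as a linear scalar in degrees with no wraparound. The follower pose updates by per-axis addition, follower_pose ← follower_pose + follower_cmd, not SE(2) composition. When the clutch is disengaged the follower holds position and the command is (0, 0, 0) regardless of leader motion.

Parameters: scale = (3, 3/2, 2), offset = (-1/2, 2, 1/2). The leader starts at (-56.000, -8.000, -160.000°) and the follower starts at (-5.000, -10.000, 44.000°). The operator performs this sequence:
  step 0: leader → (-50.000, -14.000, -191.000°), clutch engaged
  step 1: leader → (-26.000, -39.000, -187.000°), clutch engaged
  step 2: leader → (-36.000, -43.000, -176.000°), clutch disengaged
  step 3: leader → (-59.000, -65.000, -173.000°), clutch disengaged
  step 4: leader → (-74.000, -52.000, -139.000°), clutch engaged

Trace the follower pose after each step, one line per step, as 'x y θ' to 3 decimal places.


12.500 -17.000 -17.500
84.000 -52.500 -9.000
84.000 -52.500 -9.000
84.000 -52.500 -9.000
38.500 -31.000 59.500

step 0: Δleader=(6.000, -6.000, -31.000°), engaged; cmd=(17.500, -7.000, -61.500°) → follower=(12.500, -17.000, -17.500°)
step 1: Δleader=(24.000, -25.000, 4.000°), engaged; cmd=(71.500, -35.500, 8.500°) → follower=(84.000, -52.500, -9.000°)
step 2: Δleader=(-10.000, -4.000, 11.000°), disengaged; cmd=(0,0,0) → follower holds at (84.000, -52.500, -9.000°)
step 3: Δleader=(-23.000, -22.000, 3.000°), disengaged; cmd=(0,0,0) → follower holds at (84.000, -52.500, -9.000°)
step 4: Δleader=(-15.000, 13.000, 34.000°), engaged; cmd=(-45.500, 21.500, 68.500°) → follower=(38.500, -31.000, 59.500°)


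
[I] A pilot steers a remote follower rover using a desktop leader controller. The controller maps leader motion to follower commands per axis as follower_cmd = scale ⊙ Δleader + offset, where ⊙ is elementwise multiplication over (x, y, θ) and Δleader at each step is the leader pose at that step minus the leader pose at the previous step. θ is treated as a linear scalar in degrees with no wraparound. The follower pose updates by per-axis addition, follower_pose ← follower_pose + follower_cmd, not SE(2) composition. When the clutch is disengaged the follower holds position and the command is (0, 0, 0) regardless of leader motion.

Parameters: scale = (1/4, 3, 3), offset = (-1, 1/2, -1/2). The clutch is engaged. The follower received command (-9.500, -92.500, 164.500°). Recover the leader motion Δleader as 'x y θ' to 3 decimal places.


axis x: (-9.500 − -1) / (1/4) = -34.000
axis y: (-92.500 − 1/2) / (3) = -31.000
axis θ: (164.500 − -1/2) / (3) = 55.000

-34.000 -31.000 55.000


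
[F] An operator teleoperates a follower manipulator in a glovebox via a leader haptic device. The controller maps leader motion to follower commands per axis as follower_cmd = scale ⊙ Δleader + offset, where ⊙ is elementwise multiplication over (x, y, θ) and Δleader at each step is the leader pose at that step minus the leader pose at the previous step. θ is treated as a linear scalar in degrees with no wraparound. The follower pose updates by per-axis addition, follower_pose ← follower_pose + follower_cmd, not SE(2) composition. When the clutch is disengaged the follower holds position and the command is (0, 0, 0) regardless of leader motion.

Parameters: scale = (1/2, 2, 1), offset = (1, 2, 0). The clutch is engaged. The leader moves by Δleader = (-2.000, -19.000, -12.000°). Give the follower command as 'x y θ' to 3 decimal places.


axis x: 1/2·-2.000 + 1 = 0.000
axis y: 2·-19.000 + 2 = -36.000
axis θ: 1·-12.000 + 0 = -12.000

0.000 -36.000 -12.000


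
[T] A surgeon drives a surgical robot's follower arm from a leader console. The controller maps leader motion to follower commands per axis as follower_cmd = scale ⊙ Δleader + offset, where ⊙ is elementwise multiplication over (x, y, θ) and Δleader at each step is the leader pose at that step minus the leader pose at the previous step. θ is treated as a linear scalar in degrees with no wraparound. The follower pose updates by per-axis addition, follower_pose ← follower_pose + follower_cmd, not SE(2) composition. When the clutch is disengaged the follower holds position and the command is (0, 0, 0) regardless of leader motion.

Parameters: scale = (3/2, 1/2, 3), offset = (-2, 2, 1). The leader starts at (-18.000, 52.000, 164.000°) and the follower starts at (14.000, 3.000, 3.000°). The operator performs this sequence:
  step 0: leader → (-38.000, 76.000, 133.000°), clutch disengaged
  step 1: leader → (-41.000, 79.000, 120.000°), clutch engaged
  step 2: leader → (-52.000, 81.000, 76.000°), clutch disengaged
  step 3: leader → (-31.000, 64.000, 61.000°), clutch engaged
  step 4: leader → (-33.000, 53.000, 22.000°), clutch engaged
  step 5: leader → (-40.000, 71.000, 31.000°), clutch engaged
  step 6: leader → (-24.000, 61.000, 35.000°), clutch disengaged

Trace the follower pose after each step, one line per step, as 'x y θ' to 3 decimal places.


step 0: Δleader=(-20.000, 24.000, -31.000°), disengaged; cmd=(0,0,0) → follower holds at (14.000, 3.000, 3.000°)
step 1: Δleader=(-3.000, 3.000, -13.000°), engaged; cmd=(-6.500, 3.500, -38.000°) → follower=(7.500, 6.500, -35.000°)
step 2: Δleader=(-11.000, 2.000, -44.000°), disengaged; cmd=(0,0,0) → follower holds at (7.500, 6.500, -35.000°)
step 3: Δleader=(21.000, -17.000, -15.000°), engaged; cmd=(29.500, -6.500, -44.000°) → follower=(37.000, 0.000, -79.000°)
step 4: Δleader=(-2.000, -11.000, -39.000°), engaged; cmd=(-5.000, -3.500, -116.000°) → follower=(32.000, -3.500, -195.000°)
step 5: Δleader=(-7.000, 18.000, 9.000°), engaged; cmd=(-12.500, 11.000, 28.000°) → follower=(19.500, 7.500, -167.000°)
step 6: Δleader=(16.000, -10.000, 4.000°), disengaged; cmd=(0,0,0) → follower holds at (19.500, 7.500, -167.000°)

14.000 3.000 3.000
7.500 6.500 -35.000
7.500 6.500 -35.000
37.000 0.000 -79.000
32.000 -3.500 -195.000
19.500 7.500 -167.000
19.500 7.500 -167.000


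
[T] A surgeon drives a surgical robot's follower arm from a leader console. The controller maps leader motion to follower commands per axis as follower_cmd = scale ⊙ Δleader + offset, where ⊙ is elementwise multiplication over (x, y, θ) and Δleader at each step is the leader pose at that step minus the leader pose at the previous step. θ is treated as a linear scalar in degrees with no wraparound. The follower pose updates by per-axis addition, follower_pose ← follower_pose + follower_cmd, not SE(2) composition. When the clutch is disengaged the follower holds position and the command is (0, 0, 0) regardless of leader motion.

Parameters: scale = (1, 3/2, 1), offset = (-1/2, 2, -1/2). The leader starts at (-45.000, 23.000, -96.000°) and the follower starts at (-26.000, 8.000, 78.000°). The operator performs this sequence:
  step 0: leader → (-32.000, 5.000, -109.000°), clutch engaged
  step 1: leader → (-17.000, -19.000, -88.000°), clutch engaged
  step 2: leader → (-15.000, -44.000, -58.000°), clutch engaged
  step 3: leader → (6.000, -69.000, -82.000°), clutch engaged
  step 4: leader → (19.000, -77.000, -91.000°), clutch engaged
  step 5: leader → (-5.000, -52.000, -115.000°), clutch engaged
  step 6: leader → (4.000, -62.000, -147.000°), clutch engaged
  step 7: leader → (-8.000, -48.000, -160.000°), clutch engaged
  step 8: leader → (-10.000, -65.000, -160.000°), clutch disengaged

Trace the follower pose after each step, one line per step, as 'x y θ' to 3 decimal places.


step 0: Δleader=(13.000, -18.000, -13.000°), engaged; cmd=(12.500, -25.000, -13.500°) → follower=(-13.500, -17.000, 64.500°)
step 1: Δleader=(15.000, -24.000, 21.000°), engaged; cmd=(14.500, -34.000, 20.500°) → follower=(1.000, -51.000, 85.000°)
step 2: Δleader=(2.000, -25.000, 30.000°), engaged; cmd=(1.500, -35.500, 29.500°) → follower=(2.500, -86.500, 114.500°)
step 3: Δleader=(21.000, -25.000, -24.000°), engaged; cmd=(20.500, -35.500, -24.500°) → follower=(23.000, -122.000, 90.000°)
step 4: Δleader=(13.000, -8.000, -9.000°), engaged; cmd=(12.500, -10.000, -9.500°) → follower=(35.500, -132.000, 80.500°)
step 5: Δleader=(-24.000, 25.000, -24.000°), engaged; cmd=(-24.500, 39.500, -24.500°) → follower=(11.000, -92.500, 56.000°)
step 6: Δleader=(9.000, -10.000, -32.000°), engaged; cmd=(8.500, -13.000, -32.500°) → follower=(19.500, -105.500, 23.500°)
step 7: Δleader=(-12.000, 14.000, -13.000°), engaged; cmd=(-12.500, 23.000, -13.500°) → follower=(7.000, -82.500, 10.000°)
step 8: Δleader=(-2.000, -17.000, 0.000°), disengaged; cmd=(0,0,0) → follower holds at (7.000, -82.500, 10.000°)

-13.500 -17.000 64.500
1.000 -51.000 85.000
2.500 -86.500 114.500
23.000 -122.000 90.000
35.500 -132.000 80.500
11.000 -92.500 56.000
19.500 -105.500 23.500
7.000 -82.500 10.000
7.000 -82.500 10.000


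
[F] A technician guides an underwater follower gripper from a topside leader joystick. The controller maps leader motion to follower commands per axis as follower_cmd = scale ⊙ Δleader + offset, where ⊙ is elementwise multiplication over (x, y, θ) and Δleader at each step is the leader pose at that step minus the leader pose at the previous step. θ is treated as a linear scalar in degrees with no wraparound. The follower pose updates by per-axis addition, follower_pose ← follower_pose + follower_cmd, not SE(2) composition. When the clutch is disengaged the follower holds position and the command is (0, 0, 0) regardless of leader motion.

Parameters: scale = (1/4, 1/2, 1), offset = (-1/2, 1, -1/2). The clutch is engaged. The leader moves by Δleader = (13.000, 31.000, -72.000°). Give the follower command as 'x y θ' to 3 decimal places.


axis x: 1/4·13.000 + -1/2 = 2.750
axis y: 1/2·31.000 + 1 = 16.500
axis θ: 1·-72.000 + -1/2 = -72.500

2.750 16.500 -72.500


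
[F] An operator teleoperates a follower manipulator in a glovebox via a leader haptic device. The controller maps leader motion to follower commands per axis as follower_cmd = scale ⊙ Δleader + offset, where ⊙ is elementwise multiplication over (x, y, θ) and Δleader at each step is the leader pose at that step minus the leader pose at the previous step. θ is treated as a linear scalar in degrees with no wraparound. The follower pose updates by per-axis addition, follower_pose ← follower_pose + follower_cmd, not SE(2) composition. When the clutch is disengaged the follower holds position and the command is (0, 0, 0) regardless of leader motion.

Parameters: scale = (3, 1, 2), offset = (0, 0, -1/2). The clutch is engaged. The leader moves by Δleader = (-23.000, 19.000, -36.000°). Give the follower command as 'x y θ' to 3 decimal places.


axis x: 3·-23.000 + 0 = -69.000
axis y: 1·19.000 + 0 = 19.000
axis θ: 2·-36.000 + -1/2 = -72.500

-69.000 19.000 -72.500


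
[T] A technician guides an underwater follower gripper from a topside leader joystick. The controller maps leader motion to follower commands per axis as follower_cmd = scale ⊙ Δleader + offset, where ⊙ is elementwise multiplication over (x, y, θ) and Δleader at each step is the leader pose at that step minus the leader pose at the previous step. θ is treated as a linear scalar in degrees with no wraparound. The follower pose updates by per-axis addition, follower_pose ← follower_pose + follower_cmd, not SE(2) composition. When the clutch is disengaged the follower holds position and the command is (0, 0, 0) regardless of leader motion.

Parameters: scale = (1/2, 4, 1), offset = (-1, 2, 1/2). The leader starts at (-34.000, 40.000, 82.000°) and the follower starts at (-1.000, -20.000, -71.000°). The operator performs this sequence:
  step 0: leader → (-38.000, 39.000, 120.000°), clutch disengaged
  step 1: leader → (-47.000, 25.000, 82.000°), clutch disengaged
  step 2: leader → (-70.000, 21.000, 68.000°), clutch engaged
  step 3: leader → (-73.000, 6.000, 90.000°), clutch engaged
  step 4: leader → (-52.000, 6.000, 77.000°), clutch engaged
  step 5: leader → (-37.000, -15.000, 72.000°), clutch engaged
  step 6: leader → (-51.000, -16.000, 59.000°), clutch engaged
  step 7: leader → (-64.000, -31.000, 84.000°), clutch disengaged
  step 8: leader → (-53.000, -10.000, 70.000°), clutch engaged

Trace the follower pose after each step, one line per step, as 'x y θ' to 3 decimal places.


step 0: Δleader=(-4.000, -1.000, 38.000°), disengaged; cmd=(0,0,0) → follower holds at (-1.000, -20.000, -71.000°)
step 1: Δleader=(-9.000, -14.000, -38.000°), disengaged; cmd=(0,0,0) → follower holds at (-1.000, -20.000, -71.000°)
step 2: Δleader=(-23.000, -4.000, -14.000°), engaged; cmd=(-12.500, -14.000, -13.500°) → follower=(-13.500, -34.000, -84.500°)
step 3: Δleader=(-3.000, -15.000, 22.000°), engaged; cmd=(-2.500, -58.000, 22.500°) → follower=(-16.000, -92.000, -62.000°)
step 4: Δleader=(21.000, 0.000, -13.000°), engaged; cmd=(9.500, 2.000, -12.500°) → follower=(-6.500, -90.000, -74.500°)
step 5: Δleader=(15.000, -21.000, -5.000°), engaged; cmd=(6.500, -82.000, -4.500°) → follower=(0.000, -172.000, -79.000°)
step 6: Δleader=(-14.000, -1.000, -13.000°), engaged; cmd=(-8.000, -2.000, -12.500°) → follower=(-8.000, -174.000, -91.500°)
step 7: Δleader=(-13.000, -15.000, 25.000°), disengaged; cmd=(0,0,0) → follower holds at (-8.000, -174.000, -91.500°)
step 8: Δleader=(11.000, 21.000, -14.000°), engaged; cmd=(4.500, 86.000, -13.500°) → follower=(-3.500, -88.000, -105.000°)

-1.000 -20.000 -71.000
-1.000 -20.000 -71.000
-13.500 -34.000 -84.500
-16.000 -92.000 -62.000
-6.500 -90.000 -74.500
0.000 -172.000 -79.000
-8.000 -174.000 -91.500
-8.000 -174.000 -91.500
-3.500 -88.000 -105.000


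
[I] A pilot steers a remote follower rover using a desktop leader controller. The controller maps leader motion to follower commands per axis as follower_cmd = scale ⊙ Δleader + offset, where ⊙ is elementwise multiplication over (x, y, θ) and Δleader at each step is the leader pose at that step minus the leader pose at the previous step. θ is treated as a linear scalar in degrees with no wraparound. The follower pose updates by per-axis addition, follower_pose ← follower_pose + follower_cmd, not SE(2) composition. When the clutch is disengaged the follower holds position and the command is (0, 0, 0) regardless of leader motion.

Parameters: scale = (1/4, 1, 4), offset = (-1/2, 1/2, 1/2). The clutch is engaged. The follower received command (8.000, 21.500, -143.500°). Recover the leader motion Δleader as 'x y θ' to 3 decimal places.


axis x: (8.000 − -1/2) / (1/4) = 34.000
axis y: (21.500 − 1/2) / (1) = 21.000
axis θ: (-143.500 − 1/2) / (4) = -36.000

34.000 21.000 -36.000


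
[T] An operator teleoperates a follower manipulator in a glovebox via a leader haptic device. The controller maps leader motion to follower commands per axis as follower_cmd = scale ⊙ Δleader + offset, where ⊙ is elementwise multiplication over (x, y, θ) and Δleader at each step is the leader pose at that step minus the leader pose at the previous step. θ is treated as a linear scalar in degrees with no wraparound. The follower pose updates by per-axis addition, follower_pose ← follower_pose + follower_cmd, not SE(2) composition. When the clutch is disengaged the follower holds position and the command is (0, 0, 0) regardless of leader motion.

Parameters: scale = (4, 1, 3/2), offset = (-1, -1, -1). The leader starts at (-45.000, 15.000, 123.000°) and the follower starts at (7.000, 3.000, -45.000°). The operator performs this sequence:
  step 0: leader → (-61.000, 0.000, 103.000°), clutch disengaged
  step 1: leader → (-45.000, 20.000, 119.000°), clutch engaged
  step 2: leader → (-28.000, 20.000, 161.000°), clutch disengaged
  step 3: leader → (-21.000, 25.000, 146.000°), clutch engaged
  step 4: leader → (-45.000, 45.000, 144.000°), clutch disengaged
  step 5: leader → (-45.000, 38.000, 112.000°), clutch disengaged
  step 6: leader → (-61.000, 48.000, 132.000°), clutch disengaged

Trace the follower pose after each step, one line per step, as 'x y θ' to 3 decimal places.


7.000 3.000 -45.000
70.000 22.000 -22.000
70.000 22.000 -22.000
97.000 26.000 -45.500
97.000 26.000 -45.500
97.000 26.000 -45.500
97.000 26.000 -45.500

step 0: Δleader=(-16.000, -15.000, -20.000°), disengaged; cmd=(0,0,0) → follower holds at (7.000, 3.000, -45.000°)
step 1: Δleader=(16.000, 20.000, 16.000°), engaged; cmd=(63.000, 19.000, 23.000°) → follower=(70.000, 22.000, -22.000°)
step 2: Δleader=(17.000, 0.000, 42.000°), disengaged; cmd=(0,0,0) → follower holds at (70.000, 22.000, -22.000°)
step 3: Δleader=(7.000, 5.000, -15.000°), engaged; cmd=(27.000, 4.000, -23.500°) → follower=(97.000, 26.000, -45.500°)
step 4: Δleader=(-24.000, 20.000, -2.000°), disengaged; cmd=(0,0,0) → follower holds at (97.000, 26.000, -45.500°)
step 5: Δleader=(0.000, -7.000, -32.000°), disengaged; cmd=(0,0,0) → follower holds at (97.000, 26.000, -45.500°)
step 6: Δleader=(-16.000, 10.000, 20.000°), disengaged; cmd=(0,0,0) → follower holds at (97.000, 26.000, -45.500°)


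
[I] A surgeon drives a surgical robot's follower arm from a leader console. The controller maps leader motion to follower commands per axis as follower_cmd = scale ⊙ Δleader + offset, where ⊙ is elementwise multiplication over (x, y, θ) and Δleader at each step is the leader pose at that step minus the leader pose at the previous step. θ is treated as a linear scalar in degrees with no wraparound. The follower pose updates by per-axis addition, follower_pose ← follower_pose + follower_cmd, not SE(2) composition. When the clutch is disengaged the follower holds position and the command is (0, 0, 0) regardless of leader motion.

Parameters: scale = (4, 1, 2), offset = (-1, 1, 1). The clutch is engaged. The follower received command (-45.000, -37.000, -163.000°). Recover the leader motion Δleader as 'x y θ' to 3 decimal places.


axis x: (-45.000 − -1) / (4) = -11.000
axis y: (-37.000 − 1) / (1) = -38.000
axis θ: (-163.000 − 1) / (2) = -82.000

-11.000 -38.000 -82.000


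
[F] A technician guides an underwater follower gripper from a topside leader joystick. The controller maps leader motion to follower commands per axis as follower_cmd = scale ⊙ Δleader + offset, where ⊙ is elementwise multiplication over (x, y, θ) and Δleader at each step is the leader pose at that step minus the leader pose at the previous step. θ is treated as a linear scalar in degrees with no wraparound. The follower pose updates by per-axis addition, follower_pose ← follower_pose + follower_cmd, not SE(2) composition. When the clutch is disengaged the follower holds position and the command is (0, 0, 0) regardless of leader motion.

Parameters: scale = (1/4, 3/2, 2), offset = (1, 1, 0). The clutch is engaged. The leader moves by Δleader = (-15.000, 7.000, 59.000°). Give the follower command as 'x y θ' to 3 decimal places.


axis x: 1/4·-15.000 + 1 = -2.750
axis y: 3/2·7.000 + 1 = 11.500
axis θ: 2·59.000 + 0 = 118.000

-2.750 11.500 118.000


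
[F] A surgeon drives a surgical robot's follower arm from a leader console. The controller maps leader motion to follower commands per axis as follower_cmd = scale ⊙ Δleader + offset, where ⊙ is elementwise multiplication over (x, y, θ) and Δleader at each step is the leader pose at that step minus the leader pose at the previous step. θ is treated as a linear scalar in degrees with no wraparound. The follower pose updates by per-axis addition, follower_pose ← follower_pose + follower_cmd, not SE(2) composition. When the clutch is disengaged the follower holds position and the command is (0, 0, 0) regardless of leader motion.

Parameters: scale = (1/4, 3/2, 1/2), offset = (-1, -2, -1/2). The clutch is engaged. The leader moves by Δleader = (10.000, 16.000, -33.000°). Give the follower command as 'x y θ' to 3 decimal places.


axis x: 1/4·10.000 + -1 = 1.500
axis y: 3/2·16.000 + -2 = 22.000
axis θ: 1/2·-33.000 + -1/2 = -17.000

1.500 22.000 -17.000


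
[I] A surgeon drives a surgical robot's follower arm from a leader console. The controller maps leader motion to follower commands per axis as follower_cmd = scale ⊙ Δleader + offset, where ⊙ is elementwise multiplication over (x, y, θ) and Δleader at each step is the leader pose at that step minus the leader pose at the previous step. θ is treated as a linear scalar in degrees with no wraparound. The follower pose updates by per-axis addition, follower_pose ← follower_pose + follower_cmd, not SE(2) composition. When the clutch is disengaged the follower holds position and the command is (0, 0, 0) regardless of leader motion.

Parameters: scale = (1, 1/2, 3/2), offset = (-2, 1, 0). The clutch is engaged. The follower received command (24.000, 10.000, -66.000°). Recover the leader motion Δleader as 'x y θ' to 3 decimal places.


axis x: (24.000 − -2) / (1) = 26.000
axis y: (10.000 − 1) / (1/2) = 18.000
axis θ: (-66.000 − 0) / (3/2) = -44.000

26.000 18.000 -44.000


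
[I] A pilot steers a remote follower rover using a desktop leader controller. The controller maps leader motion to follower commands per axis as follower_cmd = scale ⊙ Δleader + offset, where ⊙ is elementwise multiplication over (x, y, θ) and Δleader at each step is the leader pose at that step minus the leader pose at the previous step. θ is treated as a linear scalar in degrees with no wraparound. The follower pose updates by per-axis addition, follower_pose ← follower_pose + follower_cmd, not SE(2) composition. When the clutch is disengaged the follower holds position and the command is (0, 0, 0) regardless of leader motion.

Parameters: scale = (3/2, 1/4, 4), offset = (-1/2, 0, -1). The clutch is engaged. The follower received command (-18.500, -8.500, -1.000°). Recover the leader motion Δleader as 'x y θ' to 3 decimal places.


axis x: (-18.500 − -1/2) / (3/2) = -12.000
axis y: (-8.500 − 0) / (1/4) = -34.000
axis θ: (-1.000 − -1) / (4) = 0.000

-12.000 -34.000 0.000


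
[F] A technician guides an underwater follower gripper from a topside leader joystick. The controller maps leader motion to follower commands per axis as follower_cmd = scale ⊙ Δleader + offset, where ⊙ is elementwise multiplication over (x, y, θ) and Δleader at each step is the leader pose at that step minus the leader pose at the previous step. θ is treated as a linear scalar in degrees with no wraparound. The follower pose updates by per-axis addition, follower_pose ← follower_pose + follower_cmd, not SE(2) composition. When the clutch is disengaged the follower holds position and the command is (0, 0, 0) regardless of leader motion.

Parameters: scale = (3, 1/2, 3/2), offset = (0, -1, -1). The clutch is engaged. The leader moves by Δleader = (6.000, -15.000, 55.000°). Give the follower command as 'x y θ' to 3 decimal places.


18.000 -8.500 81.500

axis x: 3·6.000 + 0 = 18.000
axis y: 1/2·-15.000 + -1 = -8.500
axis θ: 3/2·55.000 + -1 = 81.500


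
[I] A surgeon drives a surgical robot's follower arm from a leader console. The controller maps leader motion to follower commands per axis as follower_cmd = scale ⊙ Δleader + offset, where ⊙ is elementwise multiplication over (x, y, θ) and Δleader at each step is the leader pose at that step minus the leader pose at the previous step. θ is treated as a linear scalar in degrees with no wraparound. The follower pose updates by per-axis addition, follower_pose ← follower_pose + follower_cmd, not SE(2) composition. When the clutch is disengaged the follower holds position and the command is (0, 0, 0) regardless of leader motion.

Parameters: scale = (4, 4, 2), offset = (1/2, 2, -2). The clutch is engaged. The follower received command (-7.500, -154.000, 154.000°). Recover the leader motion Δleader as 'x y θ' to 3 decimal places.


axis x: (-7.500 − 1/2) / (4) = -2.000
axis y: (-154.000 − 2) / (4) = -39.000
axis θ: (154.000 − -2) / (2) = 78.000

-2.000 -39.000 78.000


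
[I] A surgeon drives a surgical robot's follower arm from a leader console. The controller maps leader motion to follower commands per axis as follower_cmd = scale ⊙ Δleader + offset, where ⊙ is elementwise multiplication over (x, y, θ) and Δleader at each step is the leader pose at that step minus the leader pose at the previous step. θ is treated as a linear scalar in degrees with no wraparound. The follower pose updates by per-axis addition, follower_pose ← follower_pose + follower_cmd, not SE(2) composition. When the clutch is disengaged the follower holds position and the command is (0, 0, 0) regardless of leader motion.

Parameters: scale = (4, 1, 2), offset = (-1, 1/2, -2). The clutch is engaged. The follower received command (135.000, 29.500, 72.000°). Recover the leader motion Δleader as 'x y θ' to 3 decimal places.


34.000 29.000 37.000

axis x: (135.000 − -1) / (4) = 34.000
axis y: (29.500 − 1/2) / (1) = 29.000
axis θ: (72.000 − -2) / (2) = 37.000


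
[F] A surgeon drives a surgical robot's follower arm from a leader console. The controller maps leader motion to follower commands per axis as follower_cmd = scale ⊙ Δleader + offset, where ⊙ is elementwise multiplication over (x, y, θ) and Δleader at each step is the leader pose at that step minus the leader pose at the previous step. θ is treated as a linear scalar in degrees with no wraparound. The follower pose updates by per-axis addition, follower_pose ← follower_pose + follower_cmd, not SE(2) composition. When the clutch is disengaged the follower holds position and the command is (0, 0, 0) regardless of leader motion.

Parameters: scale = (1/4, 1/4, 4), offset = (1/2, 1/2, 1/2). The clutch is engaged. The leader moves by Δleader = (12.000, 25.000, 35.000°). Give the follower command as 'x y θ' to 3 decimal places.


axis x: 1/4·12.000 + 1/2 = 3.500
axis y: 1/4·25.000 + 1/2 = 6.750
axis θ: 4·35.000 + 1/2 = 140.500

3.500 6.750 140.500


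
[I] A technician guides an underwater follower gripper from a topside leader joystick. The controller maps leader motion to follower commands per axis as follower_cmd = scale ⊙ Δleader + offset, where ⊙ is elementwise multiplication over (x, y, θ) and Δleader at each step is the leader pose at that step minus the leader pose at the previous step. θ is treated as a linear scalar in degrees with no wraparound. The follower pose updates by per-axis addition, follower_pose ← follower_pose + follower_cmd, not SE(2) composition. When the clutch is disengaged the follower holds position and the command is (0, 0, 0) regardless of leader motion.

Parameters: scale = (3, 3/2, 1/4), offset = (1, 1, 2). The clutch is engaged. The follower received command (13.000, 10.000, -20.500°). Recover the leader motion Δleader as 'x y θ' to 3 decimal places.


4.000 6.000 -90.000

axis x: (13.000 − 1) / (3) = 4.000
axis y: (10.000 − 1) / (3/2) = 6.000
axis θ: (-20.500 − 2) / (1/4) = -90.000
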